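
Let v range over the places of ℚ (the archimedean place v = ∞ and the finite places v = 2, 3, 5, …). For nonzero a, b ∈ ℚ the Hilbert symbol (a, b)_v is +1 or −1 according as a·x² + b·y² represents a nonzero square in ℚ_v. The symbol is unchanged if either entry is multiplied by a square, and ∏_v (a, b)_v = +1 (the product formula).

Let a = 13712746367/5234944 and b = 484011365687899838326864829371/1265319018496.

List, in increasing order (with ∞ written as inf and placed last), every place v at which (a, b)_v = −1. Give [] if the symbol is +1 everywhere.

(a, b) ≡ (47, 187891) mod (ℚ^×)²; places V = {2, 11, 13, 19, 29, 31, 47, ∞}.
(a,b)_∞: sgn(47)=+, sgn(187891)=+, so +1.
(a,b)_29: α=2, u≡17; β=7, v≡27 (mod 29); (17|29)=-1, (27|29)=-1; sign (−1)^0·-1^7·-1^2 = -1.
(a,b)_19: α=2, u≡11; β=1, v≡16 (mod 19); (11|19)=+1, (16|19)=+1; sign (−1)^0·+1^1·+1^2 = +1.
(a,b)_13: α=-2, u≡6; β=-6, v≡2 (mod 13); (6|13)=-1, (2|13)=-1; sign (−1)^0·-1^-6·-1^-2 = +1.
(a,b)_47: α=1, u≡7; β=4, v≡3 (mod 47); (7|47)=+1, (3|47)=+1; sign (−1)^0·+1^4·+1^1 = +1.
(a,b)_11: α=-2, u≡1; β=1, v≡4 (mod 11); (1|11)=+1, (4|11)=+1; sign (−1)^0·+1^1·+1^-2 = +1.
(a,b)_2: α=-8, β=-18; u≡7, v≡3 (mod 8); ε(u)ε(v)=1·1, αω(v)=-8·1, βω(u)=-18·0; sum ≡ 1  ⇒  -1.
(a,b)_31: α=2, u≡8; β=7, v≡16 (mod 31); (8|31)=+1, (16|31)=+1; sign (−1)^0·+1^7·+1^2 = +1.
Ram(47, 187891) = {2, 29}; no ℚ_2-point on the conic.

[2, 29]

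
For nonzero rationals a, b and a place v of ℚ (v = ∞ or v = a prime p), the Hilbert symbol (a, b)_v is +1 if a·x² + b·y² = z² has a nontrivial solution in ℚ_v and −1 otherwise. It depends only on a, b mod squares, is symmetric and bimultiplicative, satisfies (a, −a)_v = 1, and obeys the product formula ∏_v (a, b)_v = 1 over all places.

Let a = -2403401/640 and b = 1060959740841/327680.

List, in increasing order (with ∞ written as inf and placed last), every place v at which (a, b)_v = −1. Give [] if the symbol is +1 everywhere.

[2, 5, 7, 13]

Mod squares: a ≡ -10010, b ≡ 5. Check v ∈ {∞, 2, 3, 5, 7, 11, 13}.
v=2: v_2(a)=-7, v_2(b)=-16; units ≡ 3, 5 (mod 8); ε·ε+αω+βω = 1·0+-7·1+-16·1 ≡ 1  ⇒  (a,b)_2 = -1.
v=13: a=13^1·(≡3), b=13^2·(≡2) mod 13; (3|13)=+1, (2|13)=-1; (−1)^{1·2·6}·(+1)^2·(-1)^1 = -1.
v=11: a=11^1·(≡1), b=11^2·(≡5) mod 11; (1|11)=+1, (5|11)=+1; (−1)^{1·2·5}·(+1)^2·(+1)^1 = +1.
v=5: a=5^-1·(≡3), b=5^-1·(≡1) mod 5; (3|5)=-1, (1|5)=+1; (−1)^{-1·-1·2}·(-1)^-1·(+1)^-1 = -1.
v=∞: -10010 < 0 and 5 > 0  ⇒  (a,b)_∞ = +1.
v=7: a=7^5·(≡6), b=7^8·(≡6) mod 7; (6|7)=-1, (6|7)=-1; (−1)^{5·8·3}·(-1)^8·(-1)^5 = -1.
v=3: a=3^0·(≡1), b=3^2·(≡2) mod 3; (1|3)=+1, (2|3)=-1; (−1)^{0·2·1}·(+1)^2·(-1)^0 = +1.
|Ram(-10010, 5)| = 4, even; anisotropic at {2, 5, 7, 13}.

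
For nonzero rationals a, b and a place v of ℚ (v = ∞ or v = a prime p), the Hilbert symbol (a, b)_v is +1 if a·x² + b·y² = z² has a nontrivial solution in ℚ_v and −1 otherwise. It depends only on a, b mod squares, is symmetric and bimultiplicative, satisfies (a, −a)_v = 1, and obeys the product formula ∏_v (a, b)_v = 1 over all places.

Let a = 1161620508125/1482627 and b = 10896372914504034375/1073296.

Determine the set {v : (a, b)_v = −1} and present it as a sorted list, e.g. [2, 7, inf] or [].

Mod squares: a ≡ 231, b ≡ 255. Check v ∈ {∞, 2, 3, 5, 7, 11, 17, 19, 37}.
v=2: v_2(a)=0, v_2(b)=-4; units ≡ 7, 7 (mod 8); ε·ε+αω+βω = 1·1+0·0+-4·0 ≡ 1  ⇒  (a,b)_2 = -1.
v=7: a=7^1·(≡6), b=7^-2·(≡5) mod 7; (6|7)=-1, (5|7)=-1; (−1)^{1·-2·3}·(-1)^-2·(-1)^1 = -1.
v=37: a=37^-2·(≡12), b=37^-2·(≡26) mod 37; (12|37)=+1, (26|37)=+1; (−1)^{-2·-2·18}·(+1)^-2·(+1)^-2 = +1.
v=∞: 231 > 0 and 255 > 0  ⇒  (a,b)_∞ = +1.
v=3: a=3^-1·(≡2), b=3^5·(≡1) mod 3; (2|3)=-1, (1|3)=+1; (−1)^{-1·5·1}·(-1)^5·(+1)^-1 = +1.
v=11: a=11^1·(≡6), b=11^2·(≡6) mod 11; (6|11)=-1, (6|11)=-1; (−1)^{1·2·5}·(-1)^2·(-1)^1 = -1.
v=5: a=5^4·(≡4), b=5^5·(≡1) mod 5; (4|5)=+1, (1|5)=+1; (−1)^{4·5·2}·(+1)^5·(+1)^4 = +1.
v=19: a=19^-2·(≡8), b=19^0·(≡18) mod 19; (8|19)=-1, (18|19)=-1; (−1)^{-2·0·9}·(-1)^0·(-1)^-2 = +1.
v=17: a=17^6·(≡11), b=17^9·(≡4) mod 17; (11|17)=-1, (4|17)=+1; (−1)^{6·9·8}·(-1)^9·(+1)^6 = -1.
(231, 255 / ℚ) ramifies at {2, 7, 11, 17}: a division algebra.

[2, 7, 11, 17]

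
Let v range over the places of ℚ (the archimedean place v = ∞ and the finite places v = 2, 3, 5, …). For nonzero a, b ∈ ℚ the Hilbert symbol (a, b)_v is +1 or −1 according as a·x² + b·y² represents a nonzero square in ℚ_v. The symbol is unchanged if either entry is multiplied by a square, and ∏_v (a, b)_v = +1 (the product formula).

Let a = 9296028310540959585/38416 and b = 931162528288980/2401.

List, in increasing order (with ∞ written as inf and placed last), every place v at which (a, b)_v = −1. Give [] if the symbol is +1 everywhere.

Mod squares: a ≡ 2665, b ≡ 1313845. Check v ∈ {∞, 2, 3, 5, 7, 13, 17, 29, 41}.
v=7: a=7^-4·(≡5), b=7^-4·(≡1) mod 7; (5|7)=-1, (1|7)=+1; (−1)^{-4·-4·3}·(-1)^-4·(+1)^-4 = +1.
v=3: a=3^10·(≡1), b=3^6·(≡1) mod 3; (1|3)=+1, (1|3)=+1; (−1)^{10·6·1}·(+1)^6·(+1)^10 = +1.
v=17: a=17^4·(≡2), b=17^3·(≡3) mod 17; (2|17)=+1, (3|17)=-1; (−1)^{4·3·8}·(+1)^3·(-1)^4 = +1.
v=∞: 2665 > 0 and 1313845 > 0  ⇒  (a,b)_∞ = +1.
v=2: v_2(a)=-4, v_2(b)=2; units ≡ 1, 5 (mod 8); ε·ε+αω+βω = 0·0+-4·1+2·0 ≡ 0  ⇒  (a,b)_2 = +1.
v=41: a=41^1·(≡30), b=41^1·(≡7) mod 41; (30|41)=-1, (7|41)=-1; (−1)^{1·1·20}·(-1)^1·(-1)^1 = +1.
v=5: a=5^1·(≡2), b=5^1·(≡1) mod 5; (2|5)=-1, (1|5)=+1; (−1)^{1·1·2}·(-1)^1·(+1)^1 = -1.
v=13: a=13^1·(≡4), b=13^1·(≡10) mod 13; (4|13)=+1, (10|13)=+1; (−1)^{1·1·6}·(+1)^1·(+1)^1 = +1.
v=29: a=29^4·(≡21), b=29^3·(≡9) mod 29; (21|29)=-1, (9|29)=+1; (−1)^{4·3·14}·(-1)^3·(+1)^4 = -1.
Ram(2665, 1313845) = {5, 29}; no ℚ_5-point on the conic.

[5, 29]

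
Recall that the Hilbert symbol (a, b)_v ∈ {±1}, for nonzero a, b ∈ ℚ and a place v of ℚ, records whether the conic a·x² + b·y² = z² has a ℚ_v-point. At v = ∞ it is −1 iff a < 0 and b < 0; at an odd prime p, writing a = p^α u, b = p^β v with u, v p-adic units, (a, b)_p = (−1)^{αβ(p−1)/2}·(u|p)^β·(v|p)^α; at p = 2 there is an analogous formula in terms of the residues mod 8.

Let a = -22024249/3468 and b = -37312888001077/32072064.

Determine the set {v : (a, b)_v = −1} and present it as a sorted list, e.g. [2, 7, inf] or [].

Mod squares: a ≡ -3, b ≡ -78. Check v ∈ {∞, 2, 3, 13, 17, 19}.
v=13: a=13^2·(≡3), b=13^3·(≡8) mod 13; (3|13)=+1, (8|13)=-1; (−1)^{2·3·6}·(+1)^3·(-1)^2 = +1.
v=17: a=17^-2·(≡7), b=17^-4·(≡3) mod 17; (7|17)=-1, (3|17)=-1; (−1)^{-2·-4·8}·(-1)^-4·(-1)^-2 = +1.
v=19: a=19^4·(≡4), b=19^8·(≡1) mod 19; (4|19)=+1, (1|19)=+1; (−1)^{4·8·9}·(+1)^8·(+1)^4 = +1.
v=∞: -3 < 0 and -78 < 0  ⇒  (a,b)_∞ = -1.
v=2: v_2(a)=-2, v_2(b)=-7; units ≡ 5, 1 (mod 8); ε·ε+αω+βω = 0·0+-2·0+-7·1 ≡ 1  ⇒  (a,b)_2 = -1.
v=3: a=3^-1·(≡2), b=3^-1·(≡1) mod 3; (2|3)=-1, (1|3)=+1; (−1)^{-1·-1·1}·(-1)^-1·(+1)^-1 = +1.
Ram(-3, -78) = {2, ∞}; no ℚ_2-point on the conic.

[2, inf]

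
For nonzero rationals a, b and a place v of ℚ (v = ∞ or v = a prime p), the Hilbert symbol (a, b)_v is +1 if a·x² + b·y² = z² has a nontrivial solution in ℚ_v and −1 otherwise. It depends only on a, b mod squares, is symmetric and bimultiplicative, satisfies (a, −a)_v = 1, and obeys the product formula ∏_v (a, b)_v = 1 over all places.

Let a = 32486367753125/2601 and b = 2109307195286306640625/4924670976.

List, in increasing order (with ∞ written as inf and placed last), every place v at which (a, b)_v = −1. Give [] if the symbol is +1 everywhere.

Mod squares: a ≡ 5, b ≡ 46345. Check v ∈ {∞, 2, 3, 5, 7, 11, 13, 17, 23, 31, 43}.
v=11: a=11^2·(≡1), b=11^4·(≡7) mod 11; (1|11)=+1, (7|11)=-1; (−1)^{2·4·5}·(+1)^4·(-1)^2 = +1.
v=2: v_2(a)=0, v_2(b)=-10; units ≡ 5, 1 (mod 8); ε·ε+αω+βω = 0·0+0·0+-10·1 ≡ 0  ⇒  (a,b)_2 = +1.
v=43: a=43^0·(≡19), b=43^-2·(≡18) mod 43; (19|43)=-1, (18|43)=-1; (−1)^{0·-2·21}·(-1)^-2·(-1)^0 = +1.
v=31: a=31^2·(≡18), b=31^3·(≡19) mod 31; (18|31)=+1, (19|31)=+1; (−1)^{2·3·15}·(+1)^3·(+1)^2 = +1.
v=5: a=5^5·(≡1), b=5^9·(≡4) mod 5; (1|5)=+1, (4|5)=+1; (−1)^{5·9·2}·(+1)^9·(+1)^5 = +1.
v=17: a=17^-2·(≡12), b=17^-2·(≡10) mod 17; (12|17)=-1, (10|17)=-1; (−1)^{-2·-2·8}·(-1)^-2·(-1)^-2 = +1.
v=7: a=7^0·(≡5), b=7^2·(≡6) mod 7; (5|7)=-1, (6|7)=-1; (−1)^{0·2·3}·(-1)^2·(-1)^0 = +1.
v=∞: 5 > 0 and 46345 > 0  ⇒  (a,b)_∞ = +1.
v=13: a=13^2·(≡2), b=13^3·(≡10) mod 13; (2|13)=-1, (10|13)=+1; (−1)^{2·3·6}·(-1)^3·(+1)^2 = -1.
v=23: a=23^2·(≡15), b=23^1·(≡5) mod 23; (15|23)=-1, (5|23)=-1; (−1)^{2·1·11}·(-1)^1·(-1)^2 = -1.
v=3: a=3^-2·(≡2), b=3^-2·(≡1) mod 3; (2|3)=-1, (1|3)=+1; (−1)^{-2·-2·1}·(-1)^-2·(+1)^-2 = +1.
|Ram(5, 46345)| = 2, even; anisotropic at {13, 23}.

[13, 23]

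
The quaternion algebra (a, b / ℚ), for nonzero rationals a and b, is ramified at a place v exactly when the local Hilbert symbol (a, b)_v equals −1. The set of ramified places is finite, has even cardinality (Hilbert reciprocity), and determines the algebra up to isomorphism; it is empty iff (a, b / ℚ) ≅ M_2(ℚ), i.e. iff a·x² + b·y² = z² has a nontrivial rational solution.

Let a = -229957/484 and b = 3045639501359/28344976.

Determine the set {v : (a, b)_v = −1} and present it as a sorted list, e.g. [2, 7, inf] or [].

[2, 13]

Mod squares: a ≡ -13, b ≡ 551. Check v ∈ {∞, 2, 7, 11, 13, 19, 29, 43}.
v=19: a=19^2·(≡1), b=19^3·(≡3) mod 19; (1|19)=+1, (3|19)=-1; (−1)^{2·3·9}·(+1)^3·(-1)^2 = +1.
v=29: a=29^0·(≡5), b=29^1·(≡27) mod 29; (5|29)=+1, (27|29)=-1; (−1)^{0·1·14}·(+1)^1·(-1)^0 = +1.
v=2: v_2(a)=-2, v_2(b)=-4; units ≡ 3, 7 (mod 8); ε·ε+αω+βω = 1·1+-2·0+-4·1 ≡ 1  ⇒  (a,b)_2 = -1.
v=11: a=11^-2·(≡5), b=11^-6·(≡3) mod 11; (5|11)=+1, (3|11)=+1; (−1)^{-2·-6·5}·(+1)^-6·(+1)^-2 = +1.
v=43: a=43^0·(≡28), b=43^2·(≡6) mod 43; (28|43)=-1, (6|43)=+1; (−1)^{0·2·21}·(-1)^2·(+1)^0 = +1.
v=∞: -13 < 0 and 551 > 0  ⇒  (a,b)_∞ = +1.
v=13: a=13^1·(≡10), b=13^2·(≡7) mod 13; (10|13)=+1, (7|13)=-1; (−1)^{1·2·6}·(+1)^2·(-1)^1 = -1.
v=7: a=7^2·(≡4), b=7^2·(≡3) mod 7; (4|7)=+1, (3|7)=-1; (−1)^{2·2·3}·(+1)^2·(-1)^2 = +1.
Ram(-13, 551) = {2, 13}; no ℚ_2-point on the conic.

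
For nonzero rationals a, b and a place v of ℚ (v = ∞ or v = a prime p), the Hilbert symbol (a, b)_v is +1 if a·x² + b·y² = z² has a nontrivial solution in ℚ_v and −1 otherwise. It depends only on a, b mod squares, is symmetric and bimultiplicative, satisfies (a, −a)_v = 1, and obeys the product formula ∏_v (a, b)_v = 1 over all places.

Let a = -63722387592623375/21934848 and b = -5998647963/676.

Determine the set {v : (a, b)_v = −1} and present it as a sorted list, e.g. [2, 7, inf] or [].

[5, 23, 43, inf]

Mod squares: a ≡ -117645, b ≡ -1011747. Check v ∈ {∞, 2, 3, 5, 7, 11, 13, 23, 31, 43}.
v=5: a=5^3·(≡1), b=5^0·(≡2) mod 5; (1|5)=+1, (2|5)=-1; (−1)^{3·0·2}·(+1)^0·(-1)^3 = -1.
v=11: a=11^5·(≡2), b=11^3·(≡5) mod 11; (2|11)=-1, (5|11)=+1; (−1)^{5·3·5}·(-1)^3·(+1)^5 = +1.
v=7: a=7^4·(≡1), b=7^2·(≡6) mod 7; (1|7)=+1, (6|7)=-1; (−1)^{4·2·3}·(+1)^2·(-1)^4 = +1.
v=23: a=23^1·(≡7), b=23^1·(≡20) mod 23; (7|23)=-1, (20|23)=-1; (−1)^{1·1·11}·(-1)^1·(-1)^1 = -1.
v=3: a=3^-1·(≡1), b=3^1·(≡2) mod 3; (1|3)=+1, (2|3)=-1; (−1)^{-1·1·1}·(+1)^1·(-1)^-1 = +1.
v=2: v_2(a)=-8, v_2(b)=-2; units ≡ 3, 5 (mod 8); ε·ε+αω+βω = 1·0+-8·1+-2·1 ≡ 0  ⇒  (a,b)_2 = +1.
v=31: a=31^1·(≡25), b=31^1·(≡23) mod 31; (25|31)=+1, (23|31)=-1; (−1)^{1·1·15}·(+1)^1·(-1)^1 = +1.
v=∞: -117645 < 0 and -1011747 < 0  ⇒  (a,b)_∞ = -1.
v=43: a=43^2·(≡37), b=43^1·(≡11) mod 43; (37|43)=-1, (11|43)=+1; (−1)^{2·1·21}·(-1)^1·(+1)^2 = -1.
v=13: a=13^-4·(≡8), b=13^-2·(≡1) mod 13; (8|13)=-1, (1|13)=+1; (−1)^{-4·-2·6}·(-1)^-2·(+1)^-4 = +1.
(-117645, -1011747 / ℚ) ramifies at {5, 23, 43, ∞}: a division algebra.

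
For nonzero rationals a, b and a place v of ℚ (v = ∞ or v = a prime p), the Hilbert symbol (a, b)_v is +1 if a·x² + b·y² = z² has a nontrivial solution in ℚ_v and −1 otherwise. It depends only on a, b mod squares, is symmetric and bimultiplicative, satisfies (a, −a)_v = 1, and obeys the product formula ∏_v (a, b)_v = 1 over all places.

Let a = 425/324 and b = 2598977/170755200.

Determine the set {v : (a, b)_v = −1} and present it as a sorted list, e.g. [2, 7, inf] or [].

[]

Mod squares: a ≡ 17, b ≡ 34. Check v ∈ {∞, 2, 3, 5, 7, 11, 17, 23}.
v=∞: 17 > 0 and 34 > 0  ⇒  (a,b)_∞ = +1.
v=2: v_2(a)=-2, v_2(b)=-7; units ≡ 1, 1 (mod 8); ε·ε+αω+βω = 0·0+-2·0+-7·0 ≡ 0  ⇒  (a,b)_2 = +1.
v=23: a=23^0·(≡17), b=23^2·(≡20) mod 23; (17|23)=-1, (20|23)=-1; (−1)^{0·2·11}·(-1)^2·(-1)^0 = +1.
v=5: a=5^2·(≡3), b=5^-2·(≡4) mod 5; (3|5)=-1, (4|5)=+1; (−1)^{2·-2·2}·(-1)^-2·(+1)^2 = +1.
v=3: a=3^-4·(≡2), b=3^-2·(≡1) mod 3; (2|3)=-1, (1|3)=+1; (−1)^{-4·-2·1}·(-1)^-2·(+1)^-4 = +1.
v=11: a=11^0·(≡8), b=11^-2·(≡4) mod 11; (8|11)=-1, (4|11)=+1; (−1)^{0·-2·5}·(-1)^-2·(+1)^0 = +1.
v=17: a=17^1·(≡8), b=17^3·(≡4) mod 17; (8|17)=+1, (4|17)=+1; (−1)^{1·3·8}·(+1)^3·(+1)^1 = +1.
v=7: a=7^0·(≡6), b=7^-2·(≡6) mod 7; (6|7)=-1, (6|7)=-1; (−1)^{0·-2·3}·(-1)^-2·(-1)^0 = +1.
Every local symbol is +1, so the conic 17·x² + 34·y² = z² has ℚ_v-points for all v and hence a ℚ-point; (a, b / ℚ) ≅ M_2(ℚ).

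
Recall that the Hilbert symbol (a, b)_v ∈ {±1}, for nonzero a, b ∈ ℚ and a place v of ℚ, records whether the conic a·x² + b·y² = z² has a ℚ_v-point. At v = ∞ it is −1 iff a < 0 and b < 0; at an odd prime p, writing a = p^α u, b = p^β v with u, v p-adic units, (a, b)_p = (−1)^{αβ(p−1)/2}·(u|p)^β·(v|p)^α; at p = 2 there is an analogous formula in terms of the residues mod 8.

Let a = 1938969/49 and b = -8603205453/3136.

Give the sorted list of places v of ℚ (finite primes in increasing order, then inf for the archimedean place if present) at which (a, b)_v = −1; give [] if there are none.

[17, 19, 23, 29]

Mod squares: a ≡ 215441, b ≡ -437. Check v ∈ {∞, 2, 3, 7, 17, 19, 23, 29}.
v=17: a=17^1·(≡15), b=17^2·(≡14) mod 17; (15|17)=+1, (14|17)=-1; (−1)^{1·2·8}·(+1)^2·(-1)^1 = -1.
v=3: a=3^2·(≡2), b=3^4·(≡1) mod 3; (2|3)=-1, (1|3)=+1; (−1)^{2·4·1}·(-1)^4·(+1)^2 = +1.
v=7: a=7^-2·(≡4), b=7^-2·(≡4) mod 7; (4|7)=+1, (4|7)=+1; (−1)^{-2·-2·3}·(+1)^-2·(+1)^-2 = +1.
v=2: v_2(a)=0, v_2(b)=-6; units ≡ 1, 3 (mod 8); ε·ε+αω+βω = 0·1+0·1+-6·0 ≡ 0  ⇒  (a,b)_2 = +1.
v=29: a=29^1·(≡24), b=29^2·(≡26) mod 29; (24|29)=+1, (26|29)=-1; (−1)^{1·2·14}·(+1)^2·(-1)^1 = -1.
v=∞: 215441 > 0 and -437 < 0  ⇒  (a,b)_∞ = +1.
v=19: a=19^1·(≡14), b=19^1·(≡18) mod 19; (14|19)=-1, (18|19)=-1; (−1)^{1·1·9}·(-1)^1·(-1)^1 = -1.
v=23: a=23^1·(≡18), b=23^1·(≡2) mod 23; (18|23)=+1, (2|23)=+1; (−1)^{1·1·11}·(+1)^1·(+1)^1 = -1.
|Ram(215441, -437)| = 4, even; anisotropic at {17, 19, 23, 29}.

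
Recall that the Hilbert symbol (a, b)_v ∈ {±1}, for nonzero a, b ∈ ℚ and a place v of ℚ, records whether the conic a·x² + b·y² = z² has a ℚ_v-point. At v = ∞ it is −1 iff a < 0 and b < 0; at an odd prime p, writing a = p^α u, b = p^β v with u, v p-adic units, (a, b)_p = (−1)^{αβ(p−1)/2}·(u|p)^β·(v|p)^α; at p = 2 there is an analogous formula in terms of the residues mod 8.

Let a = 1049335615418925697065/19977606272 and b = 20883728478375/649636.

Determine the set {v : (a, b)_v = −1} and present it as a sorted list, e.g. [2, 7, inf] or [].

Mod squares: a ≡ 1330, b ≡ 1615. Check v ∈ {∞, 2, 3, 5, 7, 13, 17, 19, 31}.
v=∞: 1330 > 0 and 1615 > 0  ⇒  (a,b)_∞ = +1.
v=13: a=13^-2·(≡9), b=13^-2·(≡1) mod 13; (9|13)=+1, (1|13)=+1; (−1)^{-2·-2·6}·(+1)^-2·(+1)^-2 = +1.
v=7: a=7^3·(≡1), b=7^2·(≡6) mod 7; (1|7)=+1, (6|7)=-1; (−1)^{3·2·3}·(+1)^2·(-1)^3 = -1.
v=17: a=17^2·(≡2), b=17^1·(≡14) mod 17; (2|17)=+1, (14|17)=-1; (−1)^{2·1·8}·(+1)^1·(-1)^2 = +1.
v=3: a=3^8·(≡1), b=3^4·(≡1) mod 3; (1|3)=+1, (1|3)=+1; (−1)^{8·4·1}·(+1)^4·(+1)^8 = +1.
v=31: a=31^-4·(≡9), b=31^-2·(≡22) mod 31; (9|31)=+1, (22|31)=-1; (−1)^{-4·-2·15}·(+1)^-2·(-1)^-4 = +1.
v=19: a=19^9·(≡18), b=19^5·(≡9) mod 19; (18|19)=-1, (9|19)=+1; (−1)^{9·5·9}·(-1)^5·(+1)^9 = +1.
v=2: v_2(a)=-7, v_2(b)=-2; units ≡ 1, 7 (mod 8); ε·ε+αω+βω = 0·1+-7·0+-2·0 ≡ 0  ⇒  (a,b)_2 = +1.
v=5: a=5^1·(≡4), b=5^3·(≡2) mod 5; (4|5)=+1, (2|5)=-1; (−1)^{1·3·2}·(+1)^3·(-1)^1 = -1.
|Ram(1330, 1615)| = 2, even; anisotropic at {5, 7}.

[5, 7]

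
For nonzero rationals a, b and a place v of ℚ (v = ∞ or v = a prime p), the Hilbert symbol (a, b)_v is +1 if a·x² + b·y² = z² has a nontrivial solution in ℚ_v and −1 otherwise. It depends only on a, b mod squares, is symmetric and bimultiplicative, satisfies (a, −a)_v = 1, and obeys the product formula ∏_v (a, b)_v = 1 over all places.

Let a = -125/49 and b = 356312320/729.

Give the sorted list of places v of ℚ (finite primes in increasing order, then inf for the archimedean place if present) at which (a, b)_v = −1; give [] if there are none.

[13, 19]

Mod squares: a ≡ -5, b ≡ 28405. Check v ∈ {∞, 2, 3, 5, 7, 13, 19, 23}.
v=19: a=19^0·(≡18), b=19^1·(≡2) mod 19; (18|19)=-1, (2|19)=-1; (−1)^{0·1·9}·(-1)^1·(-1)^0 = -1.
v=23: a=23^0·(≡12), b=23^1·(≡9) mod 23; (12|23)=+1, (9|23)=+1; (−1)^{0·1·11}·(+1)^1·(+1)^0 = +1.
v=13: a=13^0·(≡7), b=13^1·(≡12) mod 13; (7|13)=-1, (12|13)=+1; (−1)^{0·1·6}·(-1)^1·(+1)^0 = -1.
v=7: a=7^-2·(≡1), b=7^2·(≡3) mod 7; (1|7)=+1, (3|7)=-1; (−1)^{-2·2·3}·(+1)^2·(-1)^-2 = +1.
v=∞: -5 < 0 and 28405 > 0  ⇒  (a,b)_∞ = +1.
v=5: a=5^3·(≡1), b=5^1·(≡1) mod 5; (1|5)=+1, (1|5)=+1; (−1)^{3·1·2}·(+1)^1·(+1)^3 = +1.
v=3: a=3^0·(≡1), b=3^-6·(≡1) mod 3; (1|3)=+1, (1|3)=+1; (−1)^{0·-6·1}·(+1)^-6·(+1)^0 = +1.
v=2: v_2(a)=0, v_2(b)=8; units ≡ 3, 5 (mod 8); ε·ε+αω+βω = 1·0+0·1+8·1 ≡ 0  ⇒  (a,b)_2 = +1.
|Ram(-5, 28405)| = 2, even; anisotropic at {13, 19}.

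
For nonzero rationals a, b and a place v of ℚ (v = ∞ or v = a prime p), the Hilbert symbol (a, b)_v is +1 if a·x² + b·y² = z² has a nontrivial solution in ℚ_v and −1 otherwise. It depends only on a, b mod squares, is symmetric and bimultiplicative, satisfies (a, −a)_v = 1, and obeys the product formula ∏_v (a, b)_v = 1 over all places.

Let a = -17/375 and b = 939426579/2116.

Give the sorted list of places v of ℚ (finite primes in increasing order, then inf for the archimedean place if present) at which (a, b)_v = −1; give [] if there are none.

[13, 17]

(a, b) ≡ (-255, 91) mod (ℚ^×)²; places V = {2, 3, 5, 7, 13, 17, 23, ∞}.
(a,b)_23: α=0, u≡14; β=-2, v≡5 (mod 23); (14|23)=-1, (5|23)=-1; sign (−1)^0·-1^-2·-1^0 = +1.
(a,b)_3: α=-1, u≡2; β=6, v≡1 (mod 3); (2|3)=-1, (1|3)=+1; sign (−1)^0·-1^6·+1^-1 = +1.
(a,b)_5: α=-3, u≡1; β=0, v≡4 (mod 5); (1|5)=+1, (4|5)=+1; sign (−1)^0·+1^0·+1^-3 = +1.
(a,b)_13: α=0, u≡2; β=1, v≡8 (mod 13); (2|13)=-1, (8|13)=-1; sign (−1)^0·-1^1·-1^0 = -1.
(a,b)_17: α=1, u≡16; β=2, v≡3 (mod 17); (16|17)=+1, (3|17)=-1; sign (−1)^0·+1^2·-1^1 = -1.
(a,b)_∞: sgn(-255)=−, sgn(91)=+, so +1.
(a,b)_2: α=0, β=-2; u≡1, v≡3 (mod 8); ε(u)ε(v)=0·1, αω(v)=0·1, βω(u)=-2·0; sum ≡ 0  ⇒  +1.
(a,b)_7: α=0, u≡1; β=3, v≡6 (mod 7); (1|7)=+1, (6|7)=-1; sign (−1)^0·+1^3·-1^0 = +1.
Ram(-255, 91) = {13, 17}; no ℚ_13-point on the conic.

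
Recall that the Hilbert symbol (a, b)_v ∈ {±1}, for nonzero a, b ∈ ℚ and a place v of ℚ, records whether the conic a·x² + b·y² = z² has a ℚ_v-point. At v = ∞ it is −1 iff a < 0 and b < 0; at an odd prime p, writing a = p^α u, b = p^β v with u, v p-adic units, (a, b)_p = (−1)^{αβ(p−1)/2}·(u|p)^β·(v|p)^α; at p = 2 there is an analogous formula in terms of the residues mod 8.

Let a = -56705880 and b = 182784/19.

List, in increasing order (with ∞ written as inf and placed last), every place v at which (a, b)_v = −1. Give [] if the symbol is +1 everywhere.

[2, 19]

(a, b) ≡ (-39270, 13566) mod (ℚ^×)²; places V = {2, 3, 5, 7, 11, 17, 19, ∞}.
(a,b)_19: α=2, u≡12; β=-1, v≡4 (mod 19); (12|19)=-1, (4|19)=+1; sign (−1)^0·-1^-1·+1^2 = -1.
(a,b)_5: α=1, u≡4; β=0, v≡1 (mod 5); (4|5)=+1, (1|5)=+1; sign (−1)^0·+1^0·+1^1 = +1.
(a,b)_2: α=3, β=9; u≡5, v≡7 (mod 8); ε(u)ε(v)=0·1, αω(v)=3·0, βω(u)=9·1; sum ≡ 1  ⇒  -1.
(a,b)_17: α=1, u≡15; β=1, v≡4 (mod 17); (15|17)=+1, (4|17)=+1; sign (−1)^0·+1^1·+1^1 = +1.
(a,b)_∞: sgn(-39270)=−, sgn(13566)=+, so +1.
(a,b)_11: α=1, u≡4; β=0, v≡1 (mod 11); (4|11)=+1, (1|11)=+1; sign (−1)^0·+1^0·+1^1 = +1.
(a,b)_7: α=1, u≡1; β=1, v≡6 (mod 7); (1|7)=+1, (6|7)=-1; sign (−1)^1·+1^1·-1^1 = +1.
(a,b)_3: α=1, u≡2; β=1, v≡1 (mod 3); (2|3)=-1, (1|3)=+1; sign (−1)^1·-1^1·+1^1 = +1.
|Ram(-39270, 13566)| = 2, even; anisotropic at {2, 19}.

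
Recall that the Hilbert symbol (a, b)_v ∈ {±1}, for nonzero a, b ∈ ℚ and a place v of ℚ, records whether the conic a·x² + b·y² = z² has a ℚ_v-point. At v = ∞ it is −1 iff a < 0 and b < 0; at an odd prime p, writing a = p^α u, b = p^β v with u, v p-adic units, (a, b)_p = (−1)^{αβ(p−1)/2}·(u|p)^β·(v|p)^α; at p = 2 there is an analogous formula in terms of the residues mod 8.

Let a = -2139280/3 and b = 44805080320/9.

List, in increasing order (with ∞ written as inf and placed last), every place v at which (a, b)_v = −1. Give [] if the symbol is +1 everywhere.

Mod squares: a ≡ -3315, b ≡ 5005. Check v ∈ {∞, 2, 3, 5, 7, 11, 13, 17}.
v=7: a=7^0·(≡6), b=7^1·(≡1) mod 7; (6|7)=-1, (1|7)=+1; (−1)^{0·1·3}·(-1)^1·(+1)^0 = -1.
v=3: a=3^-1·(≡2), b=3^-2·(≡1) mod 3; (2|3)=-1, (1|3)=+1; (−1)^{-1·-2·1}·(-1)^-2·(+1)^-1 = +1.
v=11: a=11^2·(≡10), b=11^3·(≡4) mod 11; (10|11)=-1, (4|11)=+1; (−1)^{2·3·5}·(-1)^3·(+1)^2 = -1.
v=17: a=17^1·(≡15), b=17^2·(≡11) mod 17; (15|17)=+1, (11|17)=-1; (−1)^{1·2·8}·(+1)^2·(-1)^1 = -1.
v=5: a=5^1·(≡3), b=5^1·(≡1) mod 5; (3|5)=-1, (1|5)=+1; (−1)^{1·1·2}·(-1)^1·(+1)^1 = -1.
v=∞: -3315 < 0 and 5005 > 0  ⇒  (a,b)_∞ = +1.
v=13: a=13^1·(≡11), b=13^1·(≡5) mod 13; (11|13)=-1, (5|13)=-1; (−1)^{1·1·6}·(-1)^1·(-1)^1 = +1.
v=2: v_2(a)=4, v_2(b)=8; units ≡ 5, 5 (mod 8); ε·ε+αω+βω = 0·0+4·1+8·1 ≡ 0  ⇒  (a,b)_2 = +1.
(-3315, 5005 / ℚ) ramifies at {5, 7, 11, 17}: a division algebra.

[5, 7, 11, 17]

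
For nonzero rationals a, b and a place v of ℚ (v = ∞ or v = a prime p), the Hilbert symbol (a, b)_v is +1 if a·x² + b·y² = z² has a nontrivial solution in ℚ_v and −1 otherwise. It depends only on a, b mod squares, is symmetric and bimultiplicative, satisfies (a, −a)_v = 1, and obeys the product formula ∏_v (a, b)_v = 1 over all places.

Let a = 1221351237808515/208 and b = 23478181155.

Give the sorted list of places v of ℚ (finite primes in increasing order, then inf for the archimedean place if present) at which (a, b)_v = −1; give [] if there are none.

(a, b) ≡ (312455, 40755) mod (ℚ^×)²; places V = {2, 3, 5, 11, 13, 19, 23, ∞}.
(a,b)_∞: sgn(312455)=+, sgn(40755)=+, so +1.
(a,b)_23: α=3, u≡21; β=2, v≡15 (mod 23); (21|23)=-1, (15|23)=-1; sign (−1)^0·-1^2·-1^3 = -1.
(a,b)_11: α=5, u≡9; β=3, v≡4 (mod 11); (9|11)=+1, (4|11)=+1; sign (−1)^1·+1^3·+1^5 = -1.
(a,b)_2: α=-4, β=0; u≡7, v≡3 (mod 8); ε(u)ε(v)=1·1, αω(v)=-4·1, βω(u)=0·0; sum ≡ 1  ⇒  -1.
(a,b)_13: α=-1, u≡7; β=1, v≡11 (mod 13); (7|13)=-1, (11|13)=-1; sign (−1)^0·-1^1·-1^-1 = +1.
(a,b)_5: α=1, u≡1; β=1, v≡1 (mod 5); (1|5)=+1, (1|5)=+1; sign (−1)^0·+1^1·+1^1 = +1.
(a,b)_19: α=1, u≡12; β=1, v≡17 (mod 19); (12|19)=-1, (17|19)=+1; sign (−1)^1·-1^1·+1^1 = +1.
(a,b)_3: α=8, u≡2; β=3, v≡1 (mod 3); (2|3)=-1, (1|3)=+1; sign (−1)^0·-1^3·+1^8 = -1.
|Ram(312455, 40755)| = 4, even; anisotropic at {2, 3, 11, 23}.

[2, 3, 11, 23]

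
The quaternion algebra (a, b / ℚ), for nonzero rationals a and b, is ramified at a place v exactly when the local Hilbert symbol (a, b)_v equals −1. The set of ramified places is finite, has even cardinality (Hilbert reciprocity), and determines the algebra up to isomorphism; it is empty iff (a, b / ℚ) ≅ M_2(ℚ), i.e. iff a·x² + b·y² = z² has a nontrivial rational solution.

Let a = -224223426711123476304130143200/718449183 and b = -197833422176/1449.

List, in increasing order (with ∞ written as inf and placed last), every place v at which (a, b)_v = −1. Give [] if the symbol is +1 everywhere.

Mod squares: a ≡ -685906, b ≡ -2367061606. Check v ∈ {∞, 2, 3, 5, 7, 13, 17, 23, 29, 31, 37}.
v=5: a=5^2·(≡4), b=5^0·(≡1) mod 5; (4|5)=+1, (1|5)=+1; (−1)^{2·0·2}·(+1)^0·(+1)^2 = +1.
v=13: a=13^5·(≡8), b=13^1·(≡1) mod 13; (8|13)=-1, (1|13)=+1; (−1)^{5·1·6}·(-1)^1·(+1)^5 = -1.
v=37: a=37^3·(≡30), b=37^1·(≡30) mod 37; (30|37)=+1, (30|37)=+1; (−1)^{3·1·18}·(+1)^1·(+1)^3 = +1.
v=7: a=7^0·(≡3), b=7^-1·(≡4) mod 7; (3|7)=-1, (4|7)=+1; (−1)^{0·-1·3}·(-1)^-1·(+1)^0 = -1.
v=17: a=17^0·(≡7), b=17^1·(≡11) mod 17; (7|17)=-1, (11|17)=-1; (−1)^{0·1·8}·(-1)^1·(-1)^0 = -1.
v=2: v_2(a)=5, v_2(b)=5; units ≡ 7, 5 (mod 8); ε·ε+αω+βω = 1·0+5·1+5·0 ≡ 1  ⇒  (a,b)_2 = -1.
v=∞: -685906 < 0 and -2367061606 < 0  ⇒  (a,b)_∞ = -1.
v=29: a=29^8·(≡15), b=29^3·(≡23) mod 29; (15|29)=-1, (23|29)=+1; (−1)^{8·3·14}·(-1)^3·(+1)^8 = -1.
v=3: a=3^-10·(≡2), b=3^-2·(≡2) mod 3; (2|3)=-1, (2|3)=-1; (−1)^{-10·-2·1}·(-1)^-2·(-1)^-10 = +1.
v=23: a=23^-3·(≡4), b=23^-1·(≡8) mod 23; (4|23)=+1, (8|23)=+1; (−1)^{-3·-1·11}·(+1)^-1·(+1)^-3 = -1.
v=31: a=31^3·(≡28), b=31^1·(≡7) mod 31; (28|31)=+1, (7|31)=+1; (−1)^{3·1·15}·(+1)^1·(+1)^3 = -1.
(-685906, -2367061606 / ℚ) ramifies at {2, 7, 13, 17, 23, 29, 31, ∞}: a division algebra.

[2, 7, 13, 17, 23, 29, 31, inf]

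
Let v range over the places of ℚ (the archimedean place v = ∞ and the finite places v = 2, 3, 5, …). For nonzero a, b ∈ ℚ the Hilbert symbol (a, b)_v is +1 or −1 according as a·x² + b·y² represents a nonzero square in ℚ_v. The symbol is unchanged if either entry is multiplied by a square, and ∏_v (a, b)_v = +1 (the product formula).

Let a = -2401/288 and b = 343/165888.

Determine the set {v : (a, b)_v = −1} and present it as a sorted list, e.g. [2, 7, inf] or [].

[2, 7]

(a, b) ≡ (-2, 14) mod (ℚ^×)²; places V = {2, 3, 7, ∞}.
(a,b)_3: α=-2, u≡1; β=-4, v≡2 (mod 3); (1|3)=+1, (2|3)=-1; sign (−1)^0·+1^-4·-1^-2 = +1.
(a,b)_2: α=-5, β=-11; u≡7, v≡7 (mod 8); ε(u)ε(v)=1·1, αω(v)=-5·0, βω(u)=-11·0; sum ≡ 1  ⇒  -1.
(a,b)_7: α=4, u≡6; β=3, v≡4 (mod 7); (6|7)=-1, (4|7)=+1; sign (−1)^0·-1^3·+1^4 = -1.
(a,b)_∞: sgn(-2)=−, sgn(14)=+, so +1.
|Ram(-2, 14)| = 2, even; anisotropic at {2, 7}.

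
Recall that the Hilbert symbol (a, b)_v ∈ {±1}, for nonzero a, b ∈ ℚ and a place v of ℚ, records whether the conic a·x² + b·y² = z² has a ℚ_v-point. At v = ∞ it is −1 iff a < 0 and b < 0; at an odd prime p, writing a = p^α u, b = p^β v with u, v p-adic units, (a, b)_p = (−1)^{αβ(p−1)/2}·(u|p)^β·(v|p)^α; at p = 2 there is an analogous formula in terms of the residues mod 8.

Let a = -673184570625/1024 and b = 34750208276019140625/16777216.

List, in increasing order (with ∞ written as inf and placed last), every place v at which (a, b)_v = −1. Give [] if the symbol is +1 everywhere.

[3, 7]

Mod squares: a ≡ -57, b ≡ 161. Check v ∈ {∞, 2, 3, 5, 7, 19, 23}.
v=∞: -57 < 0 and 161 > 0  ⇒  (a,b)_∞ = +1.
v=7: a=7^2·(≡3), b=7^3·(≡1) mod 7; (3|7)=-1, (1|7)=+1; (−1)^{2·3·3}·(-1)^3·(+1)^2 = -1.
v=5: a=5^4·(≡3), b=5^8·(≡4) mod 5; (3|5)=-1, (4|5)=+1; (−1)^{4·8·2}·(-1)^8·(+1)^4 = +1.
v=19: a=19^1·(≡9), b=19^2·(≡7) mod 19; (9|19)=+1, (7|19)=+1; (−1)^{1·2·9}·(+1)^2·(+1)^1 = +1.
v=23: a=23^2·(≡8), b=23^3·(≡11) mod 23; (8|23)=+1, (11|23)=-1; (−1)^{2·3·11}·(+1)^3·(-1)^2 = +1.
v=3: a=3^7·(≡2), b=3^10·(≡2) mod 3; (2|3)=-1, (2|3)=-1; (−1)^{7·10·1}·(-1)^10·(-1)^7 = -1.
v=2: v_2(a)=-10, v_2(b)=-24; units ≡ 7, 1 (mod 8); ε·ε+αω+βω = 1·0+-10·0+-24·0 ≡ 0  ⇒  (a,b)_2 = +1.
(-57, 161 / ℚ) ramifies at {3, 7}: a division algebra.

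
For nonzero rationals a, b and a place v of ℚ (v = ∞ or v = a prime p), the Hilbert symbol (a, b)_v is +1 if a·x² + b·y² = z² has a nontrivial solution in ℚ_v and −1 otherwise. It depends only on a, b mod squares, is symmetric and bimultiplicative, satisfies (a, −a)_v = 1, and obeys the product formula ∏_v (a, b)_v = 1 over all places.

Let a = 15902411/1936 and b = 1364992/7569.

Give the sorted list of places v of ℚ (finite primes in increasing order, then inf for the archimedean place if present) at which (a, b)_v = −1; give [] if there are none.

(a, b) ≡ (899, 1333) mod (ℚ^×)²; places V = {2, 3, 7, 11, 19, 29, 31, 43, ∞}.
(a,b)_3: α=0, u≡2; β=-2, v≡1 (mod 3); (2|3)=-1, (1|3)=+1; sign (−1)^0·-1^-2·+1^0 = +1.
(a,b)_∞: sgn(899)=+, sgn(1333)=+, so +1.
(a,b)_7: α=2, u≡3; β=0, v≡3 (mod 7); (3|7)=-1, (3|7)=-1; sign (−1)^0·-1^0·-1^2 = +1.
(a,b)_19: α=2, u≡5; β=0, v≡10 (mod 19); (5|19)=+1, (10|19)=-1; sign (−1)^0·+1^0·-1^2 = +1.
(a,b)_11: α=-2, u≡6; β=0, v≡2 (mod 11); (6|11)=-1, (2|11)=-1; sign (−1)^0·-1^0·-1^-2 = +1.
(a,b)_43: α=0, u≡22; β=1, v≡10 (mod 43); (22|43)=-1, (10|43)=+1; sign (−1)^0·-1^1·+1^0 = -1.
(a,b)_29: α=1, u≡21; β=-2, v≡28 (mod 29); (21|29)=-1, (28|29)=+1; sign (−1)^0·-1^-2·+1^1 = +1.
(a,b)_31: α=1, u≡15; β=1, v≡21 (mod 31); (15|31)=-1, (21|31)=-1; sign (−1)^1·-1^1·-1^1 = -1.
(a,b)_2: α=-4, β=10; u≡3, v≡5 (mod 8); ε(u)ε(v)=1·0, αω(v)=-4·1, βω(u)=10·1; sum ≡ 0  ⇒  +1.
(899, 1333 / ℚ) ramifies at {31, 43}: a division algebra.

[31, 43]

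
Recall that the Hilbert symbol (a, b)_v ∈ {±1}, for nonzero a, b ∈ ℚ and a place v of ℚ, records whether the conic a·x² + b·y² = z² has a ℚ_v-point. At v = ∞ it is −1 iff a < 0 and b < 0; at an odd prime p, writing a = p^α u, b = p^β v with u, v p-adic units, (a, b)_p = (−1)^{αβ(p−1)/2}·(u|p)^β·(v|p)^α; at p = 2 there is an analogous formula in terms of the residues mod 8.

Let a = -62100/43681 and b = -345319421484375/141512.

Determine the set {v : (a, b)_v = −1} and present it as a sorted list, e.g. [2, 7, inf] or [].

(a, b) ≡ (-69, -78) mod (ℚ^×)²; places V = {2, 3, 5, 7, 11, 13, 19, 23, ∞}.
(a,b)_∞: sgn(-69)=−, sgn(-78)=−, so -1.
(a,b)_13: α=0, u≡1; β=1, v≡11 (mod 13); (1|13)=+1, (11|13)=-1; sign (−1)^0·+1^1·-1^0 = +1.
(a,b)_5: α=2, u≡1; β=8, v≡3 (mod 5); (1|5)=+1, (3|5)=-1; sign (−1)^0·+1^8·-1^2 = +1.
(a,b)_19: α=-2, u≡7; β=-2, v≡4 (mod 19); (7|19)=+1, (4|19)=+1; sign (−1)^0·+1^-2·+1^-2 = +1.
(a,b)_23: α=1, u≡15; β=4, v≡15 (mod 23); (15|23)=-1, (15|23)=-1; sign (−1)^0·-1^4·-1^1 = -1.
(a,b)_11: α=-2, u≡8; β=0, v≡10 (mod 11); (8|11)=-1, (10|11)=-1; sign (−1)^0·-1^0·-1^-2 = +1.
(a,b)_2: α=2, β=-3; u≡3, v≡1 (mod 8); ε(u)ε(v)=1·0, αω(v)=2·0, βω(u)=-3·1; sum ≡ 1  ⇒  -1.
(a,b)_3: α=3, u≡1; β=5, v≡1 (mod 3); (1|3)=+1, (1|3)=+1; sign (−1)^1·+1^5·+1^3 = -1.
(a,b)_7: α=0, u≡4; β=-2, v≡3 (mod 7); (4|7)=+1, (3|7)=-1; sign (−1)^0·+1^-2·-1^0 = +1.
(-69, -78 / ℚ) ramifies at {2, 3, 23, ∞}: a division algebra.

[2, 3, 23, inf]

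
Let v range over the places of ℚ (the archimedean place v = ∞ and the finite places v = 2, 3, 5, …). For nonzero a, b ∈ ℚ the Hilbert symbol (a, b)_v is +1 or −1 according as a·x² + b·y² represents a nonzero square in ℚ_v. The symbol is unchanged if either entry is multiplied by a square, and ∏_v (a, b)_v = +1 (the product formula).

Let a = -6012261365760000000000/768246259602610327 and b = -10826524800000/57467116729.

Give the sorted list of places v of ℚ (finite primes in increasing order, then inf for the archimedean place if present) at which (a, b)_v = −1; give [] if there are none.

Mod squares: a ≡ -357, b ≡ -23205. Check v ∈ {∞, 2, 3, 5, 7, 11, 13, 17, 19, 29, 31, 37}.
v=17: a=17^1·(≡16), b=17^1·(≡5) mod 17; (16|17)=+1, (5|17)=-1; (−1)^{1·1·8}·(+1)^1·(-1)^1 = -1.
v=2: v_2(a)=20, v_2(b)=10; units ≡ 3, 3 (mod 8); ε·ε+αω+βω = 1·1+20·1+10·1 ≡ 1  ⇒  (a,b)_2 = -1.
v=11: a=11^-6·(≡2), b=11^-2·(≡9) mod 11; (2|11)=-1, (9|11)=+1; (−1)^{-6·-2·5}·(-1)^-2·(+1)^-6 = +1.
v=31: a=31^-4·(≡6), b=31^-2·(≡19) mod 31; (6|31)=-1, (19|31)=+1; (−1)^{-4·-2·15}·(-1)^-2·(+1)^-4 = +1.
v=13: a=13^2·(≡5), b=13^1·(≡10) mod 13; (5|13)=-1, (10|13)=+1; (−1)^{2·1·6}·(-1)^1·(+1)^2 = -1.
v=5: a=5^10·(≡3), b=5^5·(≡1) mod 5; (3|5)=-1, (1|5)=+1; (−1)^{10·5·2}·(-1)^5·(+1)^10 = -1.
v=37: a=37^-2·(≡15), b=37^-2·(≡13) mod 37; (15|37)=-1, (13|37)=-1; (−1)^{-2·-2·18}·(-1)^-2·(-1)^-2 = +1.
v=7: a=7^-3·(≡3), b=7^1·(≡5) mod 7; (3|7)=-1, (5|7)=-1; (−1)^{-3·1·3}·(-1)^1·(-1)^-3 = -1.
v=19: a=19^0·(≡6), b=19^-2·(≡3) mod 19; (6|19)=+1, (3|19)=-1; (−1)^{0·-2·9}·(+1)^-2·(-1)^0 = +1.
v=29: a=29^2·(≡1), b=29^0·(≡16) mod 29; (1|29)=+1, (16|29)=+1; (−1)^{2·0·14}·(+1)^0·(+1)^2 = +1.
v=3: a=3^5·(≡1), b=3^7·(≡2) mod 3; (1|3)=+1, (2|3)=-1; (−1)^{5·7·1}·(+1)^7·(-1)^5 = +1.
v=∞: -357 < 0 and -23205 < 0  ⇒  (a,b)_∞ = -1.
(-357, -23205 / ℚ) ramifies at {2, 5, 7, 13, 17, ∞}: a division algebra.

[2, 5, 7, 13, 17, inf]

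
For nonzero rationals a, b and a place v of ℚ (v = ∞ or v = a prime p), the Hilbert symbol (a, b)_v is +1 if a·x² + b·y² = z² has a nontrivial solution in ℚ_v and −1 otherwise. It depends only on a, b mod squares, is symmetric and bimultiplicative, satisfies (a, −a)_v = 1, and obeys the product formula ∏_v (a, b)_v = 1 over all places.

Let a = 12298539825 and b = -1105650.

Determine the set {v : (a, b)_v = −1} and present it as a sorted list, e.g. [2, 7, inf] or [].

[7, 13]

Mod squares: a ≡ 33, b ≡ -546. Check v ∈ {∞, 2, 3, 5, 7, 11, 13}.
v=2: v_2(a)=0, v_2(b)=1; units ≡ 1, 7 (mod 8); ε·ε+αω+βω = 0·1+0·0+1·0 ≡ 0  ⇒  (a,b)_2 = +1.
v=3: a=3^7·(≡2), b=3^5·(≡1) mod 3; (2|3)=-1, (1|3)=+1; (−1)^{7·5·1}·(-1)^5·(+1)^7 = +1.
v=5: a=5^2·(≡3), b=5^2·(≡4) mod 5; (3|5)=-1, (4|5)=+1; (−1)^{2·2·2}·(-1)^2·(+1)^2 = +1.
v=11: a=11^3·(≡9), b=11^0·(≡4) mod 11; (9|11)=+1, (4|11)=+1; (−1)^{3·0·5}·(+1)^0·(+1)^3 = +1.
v=∞: 33 > 0 and -546 < 0  ⇒  (a,b)_∞ = +1.
v=13: a=13^2·(≡11), b=13^1·(≡9) mod 13; (11|13)=-1, (9|13)=+1; (−1)^{2·1·6}·(-1)^1·(+1)^2 = -1.
v=7: a=7^0·(≡5), b=7^1·(≡5) mod 7; (5|7)=-1, (5|7)=-1; (−1)^{0·1·3}·(-1)^1·(-1)^0 = -1.
|Ram(33, -546)| = 2, even; anisotropic at {7, 13}.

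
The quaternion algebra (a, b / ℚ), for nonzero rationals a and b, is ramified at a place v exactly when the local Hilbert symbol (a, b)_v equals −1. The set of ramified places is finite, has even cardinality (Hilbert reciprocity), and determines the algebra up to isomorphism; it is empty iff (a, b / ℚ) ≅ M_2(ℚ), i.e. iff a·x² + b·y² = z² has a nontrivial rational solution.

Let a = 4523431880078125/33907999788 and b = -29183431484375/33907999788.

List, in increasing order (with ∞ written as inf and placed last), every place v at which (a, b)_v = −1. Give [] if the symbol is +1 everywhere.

(a, b) ≡ (399, -61845) mod (ℚ^×)²; places V = {2, 3, 5, 7, 13, 19, 29, 31, 43, 47, ∞}.
(a,b)_5: α=8, u≡1; β=7, v≡4 (mod 5); (1|5)=+1, (4|5)=+1; sign (−1)^0·+1^7·+1^8 = +1.
(a,b)_43: α=2, u≡8; β=2, v≡3 (mod 43); (8|43)=-1, (3|43)=-1; sign (−1)^0·-1^2·-1^2 = +1.
(a,b)_31: α=2, u≡27; β=1, v≡7 (mod 31); (27|31)=-1, (7|31)=+1; sign (−1)^0·-1^1·+1^2 = -1.
(a,b)_2: α=-2, β=-2; u≡7, v≡3 (mod 8); ε(u)ε(v)=1·1, αω(v)=-2·1, βω(u)=-2·0; sum ≡ 1  ⇒  -1.
(a,b)_7: α=3, u≡1; β=3, v≡6 (mod 7); (1|7)=+1, (6|7)=-1; sign (−1)^1·+1^3·-1^3 = +1.
(a,b)_13: α=-2, u≡9; β=-2, v≡9 (mod 13); (9|13)=+1, (9|13)=+1; sign (−1)^0·+1^-2·+1^-2 = +1.
(a,b)_3: α=-3, u≡1; β=-3, v≡1 (mod 3); (1|3)=+1, (1|3)=+1; sign (−1)^1·+1^-3·+1^-3 = -1.
(a,b)_19: α=1, u≡10; β=1, v≡3 (mod 19); (10|19)=-1, (3|19)=-1; sign (−1)^1·-1^1·-1^1 = -1.
(a,b)_29: α=-2, u≡6; β=-2, v≡11 (mod 29); (6|29)=+1, (11|29)=-1; sign (−1)^0·+1^-2·-1^-2 = +1.
(a,b)_47: α=-2, u≡30; β=-2, v≡18 (mod 47); (30|47)=-1, (18|47)=+1; sign (−1)^0·-1^-2·+1^-2 = +1.
(a,b)_∞: sgn(399)=+, sgn(-61845)=−, so +1.
(399, -61845 / ℚ) ramifies at {2, 3, 19, 31}: a division algebra.

[2, 3, 19, 31]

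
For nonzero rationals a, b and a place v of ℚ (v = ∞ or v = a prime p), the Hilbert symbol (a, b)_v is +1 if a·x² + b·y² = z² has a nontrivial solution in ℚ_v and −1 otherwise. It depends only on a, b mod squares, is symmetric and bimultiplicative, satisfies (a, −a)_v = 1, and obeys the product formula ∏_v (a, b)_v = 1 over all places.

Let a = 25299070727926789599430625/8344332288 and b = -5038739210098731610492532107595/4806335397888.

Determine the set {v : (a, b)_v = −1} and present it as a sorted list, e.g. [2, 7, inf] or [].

(a, b) ≡ (28842, -1677390) mod (ℚ^×)²; places V = {2, 3, 5, 7, 11, 13, 17, 19, 23, 43, ∞}.
(a,b)_7: α=4, u≡4; β=6, v≡3 (mod 7); (4|7)=+1, (3|7)=-1; sign (−1)^0·+1^6·-1^4 = +1.
(a,b)_3: α=-11, u≡2; β=-13, v≡1 (mod 3); (2|3)=-1, (1|3)=+1; sign (−1)^1·-1^-13·+1^-11 = +1.
(a,b)_2: α=-11, β=-17; u≡5, v≡1 (mod 8); ε(u)ε(v)=0·0, αω(v)=-11·0, βω(u)=-17·1; sum ≡ 1  ⇒  -1.
(a,b)_11: α=5, u≡9; β=7, v≡5 (mod 11); (9|11)=+1, (5|11)=+1; sign (−1)^1·+1^7·+1^5 = -1.
(a,b)_13: α=4, u≡2; β=5, v≡5 (mod 13); (2|13)=-1, (5|13)=-1; sign (−1)^0·-1^5·-1^4 = -1.
(a,b)_43: α=2, u≡39; β=2, v≡31 (mod 43); (39|43)=-1, (31|43)=+1; sign (−1)^0·-1^2·+1^2 = +1.
(a,b)_17: α=2, u≡12; β=3, v≡15 (mod 17); (12|17)=-1, (15|17)=+1; sign (−1)^0·-1^3·+1^2 = -1.
(a,b)_23: α=-1, u≡16; β=-1, v≡12 (mod 23); (16|23)=+1, (12|23)=+1; sign (−1)^1·+1^-1·+1^-1 = -1.
(a,b)_19: α=3, u≡17; β=4, v≡9 (mod 19); (17|19)=+1, (9|19)=+1; sign (−1)^0·+1^4·+1^3 = +1.
(a,b)_5: α=4, u≡3; β=1, v≡2 (mod 5); (3|5)=-1, (2|5)=-1; sign (−1)^0·-1^1·-1^4 = -1.
(a,b)_∞: sgn(28842)=+, sgn(-1677390)=−, so +1.
|Ram(28842, -1677390)| = 6, even; anisotropic at {2, 5, 11, 13, 17, 23}.

[2, 5, 11, 13, 17, 23]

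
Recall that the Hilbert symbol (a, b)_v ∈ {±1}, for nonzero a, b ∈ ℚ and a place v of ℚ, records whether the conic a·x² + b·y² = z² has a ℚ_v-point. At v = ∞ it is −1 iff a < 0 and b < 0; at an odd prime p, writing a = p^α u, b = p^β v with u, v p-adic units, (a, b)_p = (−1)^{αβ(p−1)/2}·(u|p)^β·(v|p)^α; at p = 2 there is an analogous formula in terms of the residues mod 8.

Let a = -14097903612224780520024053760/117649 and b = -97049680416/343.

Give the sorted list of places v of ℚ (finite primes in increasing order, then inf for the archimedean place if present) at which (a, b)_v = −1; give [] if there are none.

[2, 5, 29, 41, 43, inf]

(a, b) ≡ (-229190, -27915342) mod (ℚ^×)²; places V = {2, 3, 5, 7, 13, 23, 29, 41, 43, ∞}.
(a,b)_23: α=2, u≡20; β=0, v≡5 (mod 23); (20|23)=-1, (5|23)=-1; sign (−1)^0·-1^0·-1^2 = +1.
(a,b)_7: α=-6, u≡1; β=-3, v≡4 (mod 7); (1|7)=+1, (4|7)=+1; sign (−1)^0·+1^-3·+1^-6 = +1.
(a,b)_3: α=2, u≡1; β=3, v≡1 (mod 3); (1|3)=+1, (1|3)=+1; sign (−1)^0·+1^3·+1^2 = +1.
(a,b)_5: α=1, u≡2; β=0, v≡3 (mod 5); (2|5)=-1, (3|5)=-1; sign (−1)^0·-1^0·-1^1 = -1.
(a,b)_2: α=11, β=5; u≡5, v≡1 (mod 8); ε(u)ε(v)=0·0, αω(v)=11·0, βω(u)=5·1; sum ≡ 1  ⇒  -1.
(a,b)_29: α=2, u≡27; β=1, v≡25 (mod 29); (27|29)=-1, (25|29)=+1; sign (−1)^0·-1^1·+1^2 = -1.
(a,b)_13: α=7, u≡6; β=3, v≡5 (mod 13); (6|13)=-1, (5|13)=-1; sign (−1)^0·-1^3·-1^7 = +1.
(a,b)_41: α=3, u≡14; β=1, v≡25 (mod 41); (14|41)=-1, (25|41)=+1; sign (−1)^0·-1^1·+1^3 = -1.
(a,b)_∞: sgn(-229190)=−, sgn(-27915342)=−, so -1.
(a,b)_43: α=3, u≡18; β=1, v≡18 (mod 43); (18|43)=-1, (18|43)=-1; sign (−1)^1·-1^1·-1^3 = -1.
Ram(-229190, -27915342) = {2, 5, 29, 41, 43, ∞}; no ℚ_2-point on the conic.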